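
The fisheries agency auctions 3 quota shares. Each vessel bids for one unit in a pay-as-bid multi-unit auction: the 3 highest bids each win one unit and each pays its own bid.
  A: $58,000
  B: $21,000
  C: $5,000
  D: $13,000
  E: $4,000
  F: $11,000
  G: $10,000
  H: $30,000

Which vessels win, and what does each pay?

Ordering the bids: 58,000 (A), 30,000 (H), 21,000 (B), 13,000 (D), 11,000 (F), …
Winners (3 units): A, H, B.
Each winner pays its own bid: A $58,000, H $30,000, B $21,000.

A $58,000, H $30,000, B $21,000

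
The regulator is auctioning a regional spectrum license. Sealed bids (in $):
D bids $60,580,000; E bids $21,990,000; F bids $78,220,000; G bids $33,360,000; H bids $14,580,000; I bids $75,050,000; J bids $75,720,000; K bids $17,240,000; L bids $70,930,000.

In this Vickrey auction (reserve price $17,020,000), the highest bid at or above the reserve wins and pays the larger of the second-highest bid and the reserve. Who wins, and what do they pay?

F pays $75,720,000

Rule: the highest bid at or above the reserve wins and pays the larger of the second-highest bid and the reserve.
Bids ranked: 78,220,000 (F) > 75,720,000 (J) > 75,050,000 (I) > 70,930,000 (L) > 60,580,000 (D) > 33,360,000 (G) > …
Highest eligible bid: F at $78,220,000.
Second-highest bid $75,720,000 exceeds the reserve $17,020,000 → payment $75,720,000.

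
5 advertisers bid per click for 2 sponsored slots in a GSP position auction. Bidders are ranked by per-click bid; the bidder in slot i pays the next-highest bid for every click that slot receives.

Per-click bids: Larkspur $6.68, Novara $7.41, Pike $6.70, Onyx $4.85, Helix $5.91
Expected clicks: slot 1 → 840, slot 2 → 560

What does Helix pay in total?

Ranked by bid: $7.41 (Novara) > $6.70 (Pike) > $6.68 (Larkspur) > …
Helix ranks below slot 2 → no slot, pays nothing.

Helix pays $0.00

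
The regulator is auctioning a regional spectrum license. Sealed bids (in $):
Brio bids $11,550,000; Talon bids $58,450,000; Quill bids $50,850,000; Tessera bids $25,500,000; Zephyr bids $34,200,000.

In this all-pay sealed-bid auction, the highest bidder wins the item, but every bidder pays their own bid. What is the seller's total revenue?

Total revenue: $180,550,000

Bids in order: 58,450,000 (Talon) > 50,850,000 (Quill) > 34,200,000 (Zephyr) > 25,500,000 (Tessera) > 11,550,000 (Brio)
Talon wins with the top bid; all bids are sunk regardless.
Every bidder forfeits their bid regardless of winning.
Revenue = 11,550,000 + 58,450,000 + 50,850,000 + 25,500,000 + 34,200,000 = $180,550,000.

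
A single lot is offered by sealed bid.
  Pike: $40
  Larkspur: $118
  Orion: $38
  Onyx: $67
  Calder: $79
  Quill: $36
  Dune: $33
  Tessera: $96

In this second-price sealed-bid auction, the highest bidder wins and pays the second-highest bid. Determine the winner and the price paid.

Rule: the highest bidder wins and pays the second-highest bid.
Bids ranked: 118 (Larkspur) > 96 (Tessera) > 79 (Calder) > 67 (Onyx) > 40 (Pike) > 38 (Orion) > …
Larkspur is highest; pays the second-highest bid, $96.

Larkspur pays $96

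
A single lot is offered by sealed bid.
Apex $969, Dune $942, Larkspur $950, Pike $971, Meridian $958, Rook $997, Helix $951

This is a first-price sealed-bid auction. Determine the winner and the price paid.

Bids in order: 997 (Rook) > 971 (Pike) > 969 (Apex) > 958 (Meridian) > 951 (Helix) > 950 (Larkspur) > …
Rook has the highest bid and pays exactly that: $997.

Rook pays $997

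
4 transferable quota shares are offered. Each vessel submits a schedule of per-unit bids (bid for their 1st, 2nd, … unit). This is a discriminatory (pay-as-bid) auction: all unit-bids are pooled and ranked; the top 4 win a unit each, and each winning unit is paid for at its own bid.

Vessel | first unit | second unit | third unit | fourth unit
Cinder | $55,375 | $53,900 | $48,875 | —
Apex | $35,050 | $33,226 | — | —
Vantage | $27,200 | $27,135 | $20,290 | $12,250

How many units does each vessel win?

Apex 1, Cinder 3

Pooled unit-bids ranked (top 4): 55,375 (Cinder-1), 53,900 (Cinder-2), 48,875 (Cinder-3), 35,050 (Apex-1)
Next rejected bid: $33,226 (not a price — pay-as-bid).
Allocation: Apex 1, Cinder 3.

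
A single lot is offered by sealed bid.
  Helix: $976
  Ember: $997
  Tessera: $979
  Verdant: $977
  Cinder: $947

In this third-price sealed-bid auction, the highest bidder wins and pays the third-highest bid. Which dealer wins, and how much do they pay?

Bids ranked: 997 (Ember) > 979 (Tessera) > 977 (Verdant) > 976 (Helix) > 947 (Cinder)
Ember wins; payment is bid #3 in the ranking = $977.

Ember pays $977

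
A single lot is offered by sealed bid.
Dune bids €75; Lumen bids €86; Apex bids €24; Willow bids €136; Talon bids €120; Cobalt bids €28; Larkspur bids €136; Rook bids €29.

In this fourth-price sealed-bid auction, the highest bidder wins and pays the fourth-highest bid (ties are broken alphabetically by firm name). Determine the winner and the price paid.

Larkspur pays €86

Fourth-price sealed-bid auction: the highest bidder wins and pays the fourth-highest bid.
Bids in order: 136 (Larkspur) > 136 (Willow) > 120 (Talon) > 86 (Lumen) > 75 (Dune) > 29 (Rook) > …
Tie at €136 → Larkspur wins by tie-break.
Larkspur wins; payment is bid #4 in the ranking = €86.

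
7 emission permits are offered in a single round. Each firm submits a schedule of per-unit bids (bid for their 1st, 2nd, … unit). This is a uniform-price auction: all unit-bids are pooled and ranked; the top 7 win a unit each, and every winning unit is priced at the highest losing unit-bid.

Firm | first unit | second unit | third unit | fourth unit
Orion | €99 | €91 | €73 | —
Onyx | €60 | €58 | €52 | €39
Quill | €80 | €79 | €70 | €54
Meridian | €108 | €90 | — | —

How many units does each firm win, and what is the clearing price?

Meridian 2, Orion 3, Quill 2; clearing price €70

All unit-bids, highest first — top 7: 108 (Meridian-1), 99 (Orion-1), 91 (Orion-2), 90 (Meridian-2), 80 (Quill-1), 79 (Quill-2), 73 (Orion-3)
First bid not allocated: €70.
Allocation: Meridian 2, Orion 3, Quill 2.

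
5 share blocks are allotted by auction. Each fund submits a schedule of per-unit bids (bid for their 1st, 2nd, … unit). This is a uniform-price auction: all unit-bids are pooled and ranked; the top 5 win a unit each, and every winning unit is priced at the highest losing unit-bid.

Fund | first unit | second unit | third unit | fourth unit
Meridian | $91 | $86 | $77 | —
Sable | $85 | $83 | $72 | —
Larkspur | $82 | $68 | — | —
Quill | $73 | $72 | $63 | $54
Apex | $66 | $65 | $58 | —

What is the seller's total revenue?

Merging the schedules and taking the best 5: 91 (Meridian-1), 86 (Meridian-2), 85 (Sable-1), 83 (Sable-2), 82 (Larkspur-1)
First bid not allocated: $77.
Allocation: Larkspur 1, Meridian 2, Sable 2. Every unit priced at $77.
Revenue = 5 × 77 = $385.

Total revenue: $385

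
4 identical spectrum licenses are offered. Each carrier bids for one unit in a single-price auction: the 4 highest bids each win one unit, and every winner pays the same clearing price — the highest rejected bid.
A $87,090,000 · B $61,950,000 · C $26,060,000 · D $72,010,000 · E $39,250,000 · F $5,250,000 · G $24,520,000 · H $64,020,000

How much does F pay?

Sorting: 87,090,000 (A), 72,010,000 (D), 64,020,000 (H), 61,950,000 (B), 39,250,000 (E), 26,060,000 (C), …
Top 4: A, D, H, B.
First losing bid is E's $39,250,000, which sets the uniform price.
F does not win → pays $0.

F pays $0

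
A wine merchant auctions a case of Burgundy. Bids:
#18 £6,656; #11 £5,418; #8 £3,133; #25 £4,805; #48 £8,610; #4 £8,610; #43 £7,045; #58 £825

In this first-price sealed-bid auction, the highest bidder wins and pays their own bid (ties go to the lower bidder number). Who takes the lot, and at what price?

#4 pays £8,610

Sorting bids: 8,610 (#4) > 8,610 (#48) > 7,045 (#43) > 6,656 (#18) > 5,418 (#11) > 4,805 (#25) > …
Tie at £8,610 → #4 wins by tie-break.
#4 has the highest bid and pays exactly that: £8,610.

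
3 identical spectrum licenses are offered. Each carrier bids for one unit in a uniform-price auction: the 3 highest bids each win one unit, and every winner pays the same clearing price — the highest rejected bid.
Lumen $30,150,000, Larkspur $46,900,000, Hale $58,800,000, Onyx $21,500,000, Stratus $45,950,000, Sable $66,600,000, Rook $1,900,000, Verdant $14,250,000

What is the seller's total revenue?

Total revenue: $137,850,000

Sorting: 66,600,000 (Sable), 58,800,000 (Hale), 46,900,000 (Larkspur), 45,950,000 (Stratus), 30,150,000 (Lumen), …
Winners (3 units): Sable, Hale, Larkspur.
First losing bid is Stratus's $45,950,000, which sets the uniform price.
Total revenue = 3 × $45,950,000 = $137,850,000.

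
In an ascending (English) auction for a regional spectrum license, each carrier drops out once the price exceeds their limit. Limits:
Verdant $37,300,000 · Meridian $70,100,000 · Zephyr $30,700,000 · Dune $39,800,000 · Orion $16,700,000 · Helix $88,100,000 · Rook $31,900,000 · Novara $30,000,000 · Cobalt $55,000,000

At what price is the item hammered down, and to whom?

Ascending (English) auction: the price rises until one bidder remains; the winner pays the price at which the last rival dropped out.
Sorting limits: 88,100,000 (Helix) > 70,100,000 (Meridian) > 55,000,000 (Cobalt) > 39,800,000 (Dune) > 37,300,000 (Verdant) > 31,900,000 (Rook) > …
Meridian is the last rival to drop out, at $70,100,000; Helix remains and wins at that price.

Helix wins at $70,100,000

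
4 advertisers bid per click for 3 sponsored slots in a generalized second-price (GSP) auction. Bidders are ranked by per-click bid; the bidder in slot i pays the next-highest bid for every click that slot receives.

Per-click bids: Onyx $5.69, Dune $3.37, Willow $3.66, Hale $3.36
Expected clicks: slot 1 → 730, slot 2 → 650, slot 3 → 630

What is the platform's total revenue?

Total revenue: $6979.10

Sorting advertisers: $5.69 (Onyx) > $3.66 (Willow) > $3.37 (Dune) > $3.36 (Hale)
Slot 1: Onyx pays $3.66 × 730 = $2671.80
Slot 2: Willow pays $3.37 × 650 = $2190.50
Slot 3: Dune pays $3.36 × 630 = $2116.80
Total = $6979.10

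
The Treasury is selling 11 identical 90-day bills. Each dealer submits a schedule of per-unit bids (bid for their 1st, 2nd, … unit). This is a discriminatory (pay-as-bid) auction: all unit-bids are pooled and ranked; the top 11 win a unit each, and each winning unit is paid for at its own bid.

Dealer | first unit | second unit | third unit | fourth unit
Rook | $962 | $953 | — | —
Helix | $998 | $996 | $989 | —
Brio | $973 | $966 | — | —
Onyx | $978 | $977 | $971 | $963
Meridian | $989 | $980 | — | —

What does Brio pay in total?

Brio pays $1,939

Merging the schedules and taking the best 11: 998 (Helix-1), 996 (Helix-2), 989 (Helix-3), 989 (Meridian-1), 980 (Meridian-2), 978 (Onyx-1), 977 (Onyx-2), 973 (Brio-1), 971 (Onyx-3), 966 (Brio-2), 963 (Onyx-4)
Next rejected bid: $962 (not a price — pay-as-bid).
Brio's winning unit-bids: 973 + 966 = $1,939.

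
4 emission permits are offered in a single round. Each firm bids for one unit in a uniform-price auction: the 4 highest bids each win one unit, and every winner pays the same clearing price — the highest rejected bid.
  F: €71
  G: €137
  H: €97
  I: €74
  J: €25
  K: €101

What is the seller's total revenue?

Total revenue: €284

Ordering the bids: 137 (G), 101 (K), 97 (H), 74 (I), 71 (F), 25 (J)
Winners (4 units): G, K, H, I.
Highest unsuccessful bid: €71 → clearing price.
Total revenue = 4 × €71 = €284.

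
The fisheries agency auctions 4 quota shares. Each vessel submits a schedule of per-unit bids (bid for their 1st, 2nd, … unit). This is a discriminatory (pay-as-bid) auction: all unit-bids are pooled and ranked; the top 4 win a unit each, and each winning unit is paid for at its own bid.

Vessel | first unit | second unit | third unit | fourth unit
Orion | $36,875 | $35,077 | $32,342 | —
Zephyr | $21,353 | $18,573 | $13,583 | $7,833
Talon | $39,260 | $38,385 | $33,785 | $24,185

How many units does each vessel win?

All unit-bids, highest first — top 4: 39,260 (Talon-1), 38,385 (Talon-2), 36,875 (Orion-1), 35,077 (Orion-2)
Next rejected bid: $33,785 (not a price — pay-as-bid).
Allocation: Orion 2, Talon 2.

Orion 2, Talon 2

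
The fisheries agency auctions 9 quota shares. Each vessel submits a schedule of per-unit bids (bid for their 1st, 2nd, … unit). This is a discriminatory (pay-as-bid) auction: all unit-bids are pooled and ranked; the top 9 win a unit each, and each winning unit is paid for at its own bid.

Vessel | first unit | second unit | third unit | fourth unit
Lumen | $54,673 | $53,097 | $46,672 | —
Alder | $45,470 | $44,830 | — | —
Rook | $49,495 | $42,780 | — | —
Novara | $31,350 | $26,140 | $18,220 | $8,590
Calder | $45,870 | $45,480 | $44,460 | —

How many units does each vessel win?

Alder 2, Calder 3, Lumen 3, Rook 1

Pooled unit-bids ranked (top 9): 54,673 (Lumen-1), 53,097 (Lumen-2), 49,495 (Rook-1), 46,672 (Lumen-3), 45,870 (Calder-1), 45,480 (Calder-2), 45,470 (Alder-1), 44,830 (Alder-2), 44,460 (Calder-3)
Next rejected bid: $42,780 (not a price — pay-as-bid).
Allocation: Alder 2, Calder 3, Lumen 3, Rook 1.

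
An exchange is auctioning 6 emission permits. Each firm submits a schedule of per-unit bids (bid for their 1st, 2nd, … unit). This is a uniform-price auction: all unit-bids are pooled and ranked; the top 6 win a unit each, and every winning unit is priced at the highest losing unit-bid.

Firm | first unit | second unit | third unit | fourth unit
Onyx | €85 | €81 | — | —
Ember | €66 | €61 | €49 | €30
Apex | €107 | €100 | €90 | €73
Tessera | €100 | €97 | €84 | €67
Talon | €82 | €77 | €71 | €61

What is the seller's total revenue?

Pooled unit-bids ranked (top 6): 107 (Apex-1), 100 (Apex-2), 100 (Tessera-1), 97 (Tessera-2), 90 (Apex-3), 85 (Onyx-1)
Highest rejected unit-bid = €84.
Allocation: Apex 3, Onyx 1, Tessera 2. Every unit priced at €84.
Revenue = 6 × 84 = €504.

Total revenue: €504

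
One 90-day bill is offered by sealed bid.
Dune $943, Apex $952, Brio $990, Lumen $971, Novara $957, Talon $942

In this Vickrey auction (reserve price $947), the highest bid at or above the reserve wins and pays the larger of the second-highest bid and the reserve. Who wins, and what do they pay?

Rule: the highest bid at or above the reserve wins and pays the larger of the second-highest bid and the reserve.
Sorting bids: 990 (Brio) > 971 (Lumen) > 957 (Novara) > 952 (Apex) > 943 (Dune) > 942 (Talon)
Highest eligible bid: Brio at $990.
max(second-highest $971, reserve $947) = $971; the reserve does not bind.

Brio pays $971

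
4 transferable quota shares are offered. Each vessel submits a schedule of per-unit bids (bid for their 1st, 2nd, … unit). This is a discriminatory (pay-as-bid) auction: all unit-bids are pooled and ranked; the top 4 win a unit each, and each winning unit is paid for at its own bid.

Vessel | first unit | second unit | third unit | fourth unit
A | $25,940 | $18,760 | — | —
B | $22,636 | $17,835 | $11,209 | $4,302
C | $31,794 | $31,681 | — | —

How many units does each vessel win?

A 1, B 1, C 2

All unit-bids, highest first — top 4: 31,794 (C-1), 31,681 (C-2), 25,940 (A-1), 22,636 (B-1)
Next rejected bid: $18,760 (not a price — pay-as-bid).
Allocation: A 1, B 1, C 2.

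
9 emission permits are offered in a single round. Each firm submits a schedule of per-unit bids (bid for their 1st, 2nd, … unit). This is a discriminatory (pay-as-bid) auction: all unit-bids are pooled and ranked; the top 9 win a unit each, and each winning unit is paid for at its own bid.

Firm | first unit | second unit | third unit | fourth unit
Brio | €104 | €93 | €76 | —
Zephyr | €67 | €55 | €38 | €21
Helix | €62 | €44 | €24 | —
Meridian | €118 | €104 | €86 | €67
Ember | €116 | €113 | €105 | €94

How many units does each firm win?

Brio 2, Ember 4, Meridian 3

Pooled unit-bids ranked (top 9): 118 (Meridian-1), 116 (Ember-1), 113 (Ember-2), 105 (Ember-3), 104 (Brio-1), 104 (Meridian-2), 94 (Ember-4), 93 (Brio-2), 86 (Meridian-3)
Next rejected bid: €76 (not a price — pay-as-bid).
Allocation: Brio 2, Ember 4, Meridian 3.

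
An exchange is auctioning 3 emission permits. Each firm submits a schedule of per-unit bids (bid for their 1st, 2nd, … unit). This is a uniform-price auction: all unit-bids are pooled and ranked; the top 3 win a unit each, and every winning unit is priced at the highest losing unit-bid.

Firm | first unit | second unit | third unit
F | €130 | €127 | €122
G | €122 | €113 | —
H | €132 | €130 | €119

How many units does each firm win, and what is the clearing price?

F 1, H 2; clearing price €127

All unit-bids, highest first — top 3: 132 (H-1), 130 (F-1), 130 (H-2)
First bid not allocated: €127.
Allocation: F 1, H 2.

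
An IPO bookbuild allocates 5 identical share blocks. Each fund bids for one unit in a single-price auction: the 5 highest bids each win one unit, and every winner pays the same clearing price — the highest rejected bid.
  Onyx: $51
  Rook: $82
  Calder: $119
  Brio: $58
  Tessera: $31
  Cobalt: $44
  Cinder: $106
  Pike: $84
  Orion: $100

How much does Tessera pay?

Sorting: 119 (Calder), 106 (Cinder), 100 (Orion), 84 (Pike), 82 (Rook), 58 (Brio), 51 (Onyx), …
The 5 highest are Calder, Cinder, Orion, Pike, Rook.
Clearing price = highest rejected bid = $58.
Tessera does not win → pays $0.

Tessera pays $0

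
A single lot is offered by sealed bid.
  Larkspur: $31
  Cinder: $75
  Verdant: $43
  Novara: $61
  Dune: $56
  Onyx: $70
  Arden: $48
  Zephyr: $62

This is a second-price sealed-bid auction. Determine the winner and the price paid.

Bids in order: 75 (Cinder) > 70 (Onyx) > 62 (Zephyr) > 61 (Novara) > 56 (Dune) > 48 (Arden) > …
Second-price: Cinder pays Onyx's bid of $70.

Cinder pays $70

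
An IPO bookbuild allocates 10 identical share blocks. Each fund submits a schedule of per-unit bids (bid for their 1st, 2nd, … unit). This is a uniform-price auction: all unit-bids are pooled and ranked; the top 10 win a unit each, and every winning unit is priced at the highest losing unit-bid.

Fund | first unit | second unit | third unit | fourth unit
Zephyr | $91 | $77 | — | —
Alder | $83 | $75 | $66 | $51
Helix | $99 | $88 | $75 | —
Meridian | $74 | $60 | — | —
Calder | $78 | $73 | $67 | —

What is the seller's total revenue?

Total revenue: $670

Merging the schedules and taking the best 10: 99 (Helix-1), 91 (Zephyr-1), 88 (Helix-2), 83 (Alder-1), 78 (Calder-1), 77 (Zephyr-2), 75 (Alder-2), 75 (Helix-3), 74 (Meridian-1), 73 (Calder-2)
First bid not allocated: $67.
Allocation: Alder 2, Calder 2, Helix 3, Meridian 1, Zephyr 2. Every unit priced at $67.
Revenue = 10 × 67 = $670.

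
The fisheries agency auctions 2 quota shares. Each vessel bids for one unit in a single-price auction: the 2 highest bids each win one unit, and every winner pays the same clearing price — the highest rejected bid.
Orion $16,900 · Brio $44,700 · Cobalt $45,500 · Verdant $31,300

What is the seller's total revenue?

Total revenue: $62,600

Sorting: 45,500 (Cobalt), 44,700 (Brio), 31,300 (Verdant), 16,900 (Orion)
The 2 highest are Cobalt, Brio.
First losing bid is Verdant's $31,300, which sets the uniform price.
Total revenue = 2 × $31,300 = $62,600.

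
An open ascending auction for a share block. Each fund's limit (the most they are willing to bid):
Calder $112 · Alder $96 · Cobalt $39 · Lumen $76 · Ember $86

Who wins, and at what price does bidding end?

Calder wins at $96

Rule: the price rises until one bidder remains; the winner pays the price at which the last rival dropped out.
Limits in order: 112 (Calder) > 96 (Alder) > 86 (Ember) > 76 (Lumen) > 39 (Cobalt)
Bidding ends when Alder exits at $96; Calder takes it.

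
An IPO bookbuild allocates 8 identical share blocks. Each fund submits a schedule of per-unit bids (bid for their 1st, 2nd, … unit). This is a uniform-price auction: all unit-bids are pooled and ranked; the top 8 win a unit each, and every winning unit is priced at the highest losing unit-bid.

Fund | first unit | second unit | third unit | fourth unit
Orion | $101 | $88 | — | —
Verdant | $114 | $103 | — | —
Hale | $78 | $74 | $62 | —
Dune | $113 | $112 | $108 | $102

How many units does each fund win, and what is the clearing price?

Dune 4, Orion 2, Verdant 2; clearing price $78

All unit-bids, highest first — top 8: 114 (Verdant-1), 113 (Dune-1), 112 (Dune-2), 108 (Dune-3), 103 (Verdant-2), 102 (Dune-4), 101 (Orion-1), 88 (Orion-2)
Highest rejected unit-bid = $78.
Allocation: Dune 4, Orion 2, Verdant 2.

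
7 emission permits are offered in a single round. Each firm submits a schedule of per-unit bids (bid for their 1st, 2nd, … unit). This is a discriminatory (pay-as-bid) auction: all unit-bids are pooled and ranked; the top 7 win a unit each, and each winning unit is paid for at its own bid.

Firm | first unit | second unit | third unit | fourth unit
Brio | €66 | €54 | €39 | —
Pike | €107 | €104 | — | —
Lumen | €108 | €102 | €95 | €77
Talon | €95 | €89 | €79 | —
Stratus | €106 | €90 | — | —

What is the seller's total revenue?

Total revenue: €717

Pooled unit-bids ranked (top 7): 108 (Lumen-1), 107 (Pike-1), 106 (Stratus-1), 104 (Pike-2), 102 (Lumen-2), 95 (Lumen-3), 95 (Talon-1)
Next rejected bid: €90 (not a price — pay-as-bid).
Each winning unit pays its own bid.
Revenue = 108 + 107 + 106 + 104 + 102 + 95 + 95 = €717.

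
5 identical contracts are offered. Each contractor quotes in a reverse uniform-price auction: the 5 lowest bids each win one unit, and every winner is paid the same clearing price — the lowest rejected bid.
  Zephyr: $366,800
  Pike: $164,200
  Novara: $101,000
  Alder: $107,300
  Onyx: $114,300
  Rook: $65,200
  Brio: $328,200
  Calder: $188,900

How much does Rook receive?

Rook is paid $188,900

Sorting: 65,200 (Rook), 101,000 (Novara), 107,300 (Alder), 114,300 (Onyx), 164,200 (Pike), 188,900 (Calder), 328,200 (Brio), …
Lowest 5: Rook, Novara, Alder, Onyx, Pike.
Clearing price = lowest rejected bid = $188,900.
Rook wins → is paid $188,900.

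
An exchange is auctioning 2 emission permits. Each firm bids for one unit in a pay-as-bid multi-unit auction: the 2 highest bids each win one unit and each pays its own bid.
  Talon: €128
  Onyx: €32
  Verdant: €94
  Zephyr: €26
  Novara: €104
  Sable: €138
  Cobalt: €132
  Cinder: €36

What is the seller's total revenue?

Bids ranked high→low: 138 (Sable), 132 (Cobalt), 128 (Talon), 104 (Novara), …
The 2 highest are Sable, Cobalt.
Total revenue = 138 + 132 = €270.

Total revenue: €270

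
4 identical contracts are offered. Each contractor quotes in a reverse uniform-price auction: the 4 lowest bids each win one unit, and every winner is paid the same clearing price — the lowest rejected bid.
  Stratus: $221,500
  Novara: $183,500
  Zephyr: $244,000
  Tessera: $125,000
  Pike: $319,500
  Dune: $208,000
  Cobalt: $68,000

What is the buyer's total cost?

Total cost: $886,000

Sorting: 68,000 (Cobalt), 125,000 (Tessera), 183,500 (Novara), 208,000 (Dune), 221,500 (Stratus), 244,000 (Zephyr), …
The 4 lowest are Cobalt, Tessera, Novara, Dune.
First losing bid is Stratus's $221,500, which sets the uniform price.
Total cost = 4 × $221,500 = $886,000.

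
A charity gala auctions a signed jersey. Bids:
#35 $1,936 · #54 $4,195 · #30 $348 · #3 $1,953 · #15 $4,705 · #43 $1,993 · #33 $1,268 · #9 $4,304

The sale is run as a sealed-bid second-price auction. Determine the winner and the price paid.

Bids ranked: 4,705 (#15) > 4,304 (#9) > 4,195 (#54) > 1,993 (#43) > 1,953 (#3) > 1,936 (#35) > …
#15 wins with the highest bid; price is set by the runner-up at $4,304.

#15 pays $4,304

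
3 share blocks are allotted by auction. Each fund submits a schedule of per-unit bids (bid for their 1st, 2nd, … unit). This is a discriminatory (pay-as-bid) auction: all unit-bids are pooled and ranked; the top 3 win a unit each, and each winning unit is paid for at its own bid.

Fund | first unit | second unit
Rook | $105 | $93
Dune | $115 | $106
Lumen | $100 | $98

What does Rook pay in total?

Pooled unit-bids ranked (top 3): 115 (Dune-1), 106 (Dune-2), 105 (Rook-1)
Next rejected bid: $100 (not a price — pay-as-bid).
Rook's winning unit-bids: 105 = $105.

Rook pays $105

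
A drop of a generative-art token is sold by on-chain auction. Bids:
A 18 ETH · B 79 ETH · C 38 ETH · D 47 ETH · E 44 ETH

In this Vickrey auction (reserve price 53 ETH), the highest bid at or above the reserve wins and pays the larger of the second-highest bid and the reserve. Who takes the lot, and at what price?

Bids in order: 79 (B) > 47 (D) > 44 (E) > 38 (C) > 18 (A)
B has the top bid at or above the reserve (79 ETH).
max(second-highest 47 ETH, reserve 53 ETH) = 53 ETH.

B pays 53 ETH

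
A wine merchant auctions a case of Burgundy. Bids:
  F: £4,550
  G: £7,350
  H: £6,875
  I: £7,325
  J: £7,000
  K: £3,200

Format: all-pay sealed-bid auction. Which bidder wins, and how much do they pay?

Bids ranked: 7,350 (G) > 7,325 (I) > 7,000 (J) > 6,875 (H) > 4,550 (F) > 3,200 (K)
G is highest and takes the item; every bidder forfeits their bid.

G pays £7,350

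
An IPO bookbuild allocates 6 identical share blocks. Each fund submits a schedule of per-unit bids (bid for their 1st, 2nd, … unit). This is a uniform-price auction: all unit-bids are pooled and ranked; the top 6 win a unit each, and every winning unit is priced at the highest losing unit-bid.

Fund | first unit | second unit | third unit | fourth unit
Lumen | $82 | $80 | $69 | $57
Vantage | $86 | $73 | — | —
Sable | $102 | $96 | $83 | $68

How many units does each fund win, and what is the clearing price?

Lumen 2, Sable 3, Vantage 1; clearing price $73

Pooled unit-bids ranked (top 6): 102 (Sable-1), 96 (Sable-2), 86 (Vantage-1), 83 (Sable-3), 82 (Lumen-1), 80 (Lumen-2)
Highest rejected unit-bid = $73.
Allocation: Lumen 2, Sable 3, Vantage 1.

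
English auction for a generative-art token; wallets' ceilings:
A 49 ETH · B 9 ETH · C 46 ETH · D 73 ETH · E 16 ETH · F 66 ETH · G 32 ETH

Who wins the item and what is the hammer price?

Limits ranked: 73 (D) > 66 (F) > 49 (A) > 46 (C) > 32 (G) > 16 (E) > …
Bidding ends when F exits at 66 ETH; D takes it.

D wins at 66 ETH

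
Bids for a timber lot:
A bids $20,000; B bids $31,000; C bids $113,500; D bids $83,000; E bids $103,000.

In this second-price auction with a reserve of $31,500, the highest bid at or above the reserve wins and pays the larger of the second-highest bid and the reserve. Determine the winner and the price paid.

C pays $103,000

Rule: the highest bid at or above the reserve wins and pays the larger of the second-highest bid and the reserve.
Sorting bids: 113,500 (C) > 103,000 (E) > 83,000 (D) > 31,000 (B) > 20,000 (A)
Highest eligible bid: C at $113,500.
max(second-highest $103,000, reserve $31,500) = $103,000; the reserve does not bind.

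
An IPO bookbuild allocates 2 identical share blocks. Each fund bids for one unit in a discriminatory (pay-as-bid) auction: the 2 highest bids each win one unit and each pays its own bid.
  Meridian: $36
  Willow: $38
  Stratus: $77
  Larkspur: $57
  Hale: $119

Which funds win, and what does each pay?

Bids ranked high→low: 119 (Hale), 77 (Stratus), 57 (Larkspur), 38 (Willow), …
Top 2: Hale, Stratus.
Each winner pays its own bid: Hale $119, Stratus $77.

Hale $119, Stratus $77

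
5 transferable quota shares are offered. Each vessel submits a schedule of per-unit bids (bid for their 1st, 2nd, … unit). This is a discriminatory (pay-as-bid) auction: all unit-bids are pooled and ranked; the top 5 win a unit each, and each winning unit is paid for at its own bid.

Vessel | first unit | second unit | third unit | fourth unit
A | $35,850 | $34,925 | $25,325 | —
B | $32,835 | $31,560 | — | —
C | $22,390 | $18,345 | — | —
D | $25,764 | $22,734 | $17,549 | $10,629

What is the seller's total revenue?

Pooled unit-bids ranked (top 5): 35,850 (A-1), 34,925 (A-2), 32,835 (B-1), 31,560 (B-2), 25,764 (D-1)
Next rejected bid: $25,325 (not a price — pay-as-bid).
Each winning unit pays its own bid.
Revenue = 35,850 + 34,925 + 32,835 + 31,560 + 25,764 = $160,934.

Total revenue: $160,934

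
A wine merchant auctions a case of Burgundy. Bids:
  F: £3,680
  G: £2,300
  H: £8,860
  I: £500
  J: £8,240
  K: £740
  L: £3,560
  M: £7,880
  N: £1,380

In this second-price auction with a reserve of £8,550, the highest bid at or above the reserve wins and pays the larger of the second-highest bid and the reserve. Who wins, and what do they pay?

H pays £8,550

Second-price auction with a reserve of £8,550: the highest bid at or above the reserve wins and pays the larger of the second-highest bid and the reserve.
Bids in order: 8,860 (H) > 8,240 (J) > 7,880 (M) > 3,680 (F) > 3,560 (L) > 2,300 (G) > …
Highest eligible bid: H at £8,860.
max(second-highest £8,240, reserve £8,550) = £8,550.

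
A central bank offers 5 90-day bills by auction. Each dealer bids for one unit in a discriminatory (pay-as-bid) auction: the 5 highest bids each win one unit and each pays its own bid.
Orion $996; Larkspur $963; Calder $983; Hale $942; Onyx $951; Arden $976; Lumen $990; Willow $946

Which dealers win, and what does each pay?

Orion $996, Lumen $990, Calder $983, Arden $976, Larkspur $963

Sorting: 996 (Orion), 990 (Lumen), 983 (Calder), 976 (Arden), 963 (Larkspur), 951 (Onyx), 946 (Willow), …
Winners (5 units): Orion, Lumen, Calder, Arden, Larkspur.
Each winner pays its own bid: Orion $996, Lumen $990, Calder $983, Arden $976, Larkspur $963.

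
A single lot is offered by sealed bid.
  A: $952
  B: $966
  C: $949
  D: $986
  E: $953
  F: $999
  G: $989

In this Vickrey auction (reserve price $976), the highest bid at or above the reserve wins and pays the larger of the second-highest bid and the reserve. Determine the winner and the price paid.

F pays $989

Rule: the highest bid at or above the reserve wins and pays the larger of the second-highest bid and the reserve.
Sorting bids: 999 (F) > 989 (G) > 986 (D) > 966 (B) > 953 (E) > 952 (A) > …
F has the top bid at or above the reserve ($999).
max(second-highest $989, reserve $976) = $989; the reserve does not bind.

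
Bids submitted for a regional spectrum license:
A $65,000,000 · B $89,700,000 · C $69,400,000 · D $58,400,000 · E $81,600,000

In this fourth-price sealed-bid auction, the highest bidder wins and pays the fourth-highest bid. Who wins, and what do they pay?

B pays $65,000,000

Bids ranked: 89,700,000 (B) > 81,600,000 (E) > 69,400,000 (C) > 65,000,000 (A) > 58,400,000 (D)
B is highest; pays the fourth-highest bid, $65,000,000.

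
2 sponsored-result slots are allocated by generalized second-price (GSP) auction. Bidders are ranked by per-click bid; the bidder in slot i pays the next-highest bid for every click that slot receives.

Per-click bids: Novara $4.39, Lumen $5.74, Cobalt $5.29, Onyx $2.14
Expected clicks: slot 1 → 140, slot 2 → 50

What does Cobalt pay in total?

Sorting advertisers: $5.74 (Lumen) > $5.29 (Cobalt) > $4.39 (Novara) > …
Cobalt holds slot 2 → pays next bid $4.39 × 50 clicks = $219.50.

Cobalt pays $219.50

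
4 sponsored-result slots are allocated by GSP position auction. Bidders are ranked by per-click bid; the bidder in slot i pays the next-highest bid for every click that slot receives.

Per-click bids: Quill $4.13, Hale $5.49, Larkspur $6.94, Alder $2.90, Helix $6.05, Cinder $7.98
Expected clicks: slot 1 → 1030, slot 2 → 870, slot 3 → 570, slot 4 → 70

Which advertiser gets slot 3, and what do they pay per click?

Sorting advertisers: $7.98 (Cinder) > $6.94 (Larkspur) > $6.05 (Helix) > $5.49 (Hale) > $4.13 (Quill) > …
Slot 3 goes to the third-ranked bidder, Helix, who pays the next bid down: $5.49/click.

Helix; $5.49 per click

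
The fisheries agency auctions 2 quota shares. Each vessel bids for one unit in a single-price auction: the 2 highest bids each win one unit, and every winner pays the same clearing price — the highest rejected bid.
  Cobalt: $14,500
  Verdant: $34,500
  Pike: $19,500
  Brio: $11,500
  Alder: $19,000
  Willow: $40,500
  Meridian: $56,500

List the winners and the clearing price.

Meridian, Willow; each pays $34,500

Ordering the bids: 56,500 (Meridian), 40,500 (Willow), 34,500 (Verdant), 19,500 (Pike), …
The 2 highest are Meridian, Willow.
Clearing price = highest rejected bid = $34,500.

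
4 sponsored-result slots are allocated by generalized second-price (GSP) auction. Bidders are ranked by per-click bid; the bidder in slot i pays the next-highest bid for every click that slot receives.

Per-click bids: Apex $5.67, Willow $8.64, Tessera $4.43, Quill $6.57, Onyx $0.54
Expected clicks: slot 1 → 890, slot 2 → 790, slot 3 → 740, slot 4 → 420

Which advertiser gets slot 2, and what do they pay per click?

Ranked by bid: $8.64 (Willow) > $6.57 (Quill) > $5.67 (Apex) > $4.43 (Tessera) > $0.54 (Onyx)
Slot 2 goes to the second-ranked bidder, Quill, who pays the next bid down: $5.67/click.

Quill; $5.67 per click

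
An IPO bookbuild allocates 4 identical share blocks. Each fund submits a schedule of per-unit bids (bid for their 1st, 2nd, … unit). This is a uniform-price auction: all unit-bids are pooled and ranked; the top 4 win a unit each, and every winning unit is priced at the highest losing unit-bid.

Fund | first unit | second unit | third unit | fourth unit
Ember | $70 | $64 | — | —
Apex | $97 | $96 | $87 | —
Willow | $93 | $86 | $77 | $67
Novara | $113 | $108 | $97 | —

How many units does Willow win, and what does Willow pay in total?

Merging the schedules and taking the best 4: 113 (Novara-1), 108 (Novara-2), 97 (Apex-1), 97 (Novara-3)
Highest rejected unit-bid = $96.
Willow wins 0 unit(s) at $96 each.

Willow: 0 units, pays $0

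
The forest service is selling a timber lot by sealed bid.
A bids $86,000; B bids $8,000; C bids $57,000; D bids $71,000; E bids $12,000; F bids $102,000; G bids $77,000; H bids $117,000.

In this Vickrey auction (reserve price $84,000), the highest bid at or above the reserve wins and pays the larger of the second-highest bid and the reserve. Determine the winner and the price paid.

Vickrey auction (reserve price $84,000): the highest bid at or above the reserve wins and pays the larger of the second-highest bid and the reserve.
Sorting bids: 117,000 (H) > 102,000 (F) > 86,000 (A) > 77,000 (G) > 71,000 (D) > 57,000 (C) > …
Highest eligible bid: H at $117,000.
max(second-highest $102,000, reserve $84,000) = $102,000; the reserve does not bind.

H pays $102,000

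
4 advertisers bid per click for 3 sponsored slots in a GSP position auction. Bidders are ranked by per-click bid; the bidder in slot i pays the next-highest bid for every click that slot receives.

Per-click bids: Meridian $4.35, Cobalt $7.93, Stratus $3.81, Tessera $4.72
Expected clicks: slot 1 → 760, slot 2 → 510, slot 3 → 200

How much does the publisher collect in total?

Total revenue: $6567.70

Per-click bids in order: $7.93 (Cobalt) > $4.72 (Tessera) > $4.35 (Meridian) > $3.81 (Stratus)
Slot 1: Cobalt pays $4.72 × 760 = $3587.20
Slot 2: Tessera pays $4.35 × 510 = $2218.50
Slot 3: Meridian pays $3.81 × 200 = $762.00
Total = $6567.70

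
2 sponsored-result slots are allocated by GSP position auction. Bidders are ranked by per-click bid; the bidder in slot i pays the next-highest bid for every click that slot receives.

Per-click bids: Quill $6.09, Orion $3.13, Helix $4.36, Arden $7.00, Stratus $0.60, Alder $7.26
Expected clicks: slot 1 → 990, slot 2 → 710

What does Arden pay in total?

Per-click bids in order: $7.26 (Alder) > $7.00 (Arden) > $6.09 (Quill) > …
Arden holds slot 2 → pays next bid $6.09 × 710 clicks = $4323.90.

Arden pays $4323.90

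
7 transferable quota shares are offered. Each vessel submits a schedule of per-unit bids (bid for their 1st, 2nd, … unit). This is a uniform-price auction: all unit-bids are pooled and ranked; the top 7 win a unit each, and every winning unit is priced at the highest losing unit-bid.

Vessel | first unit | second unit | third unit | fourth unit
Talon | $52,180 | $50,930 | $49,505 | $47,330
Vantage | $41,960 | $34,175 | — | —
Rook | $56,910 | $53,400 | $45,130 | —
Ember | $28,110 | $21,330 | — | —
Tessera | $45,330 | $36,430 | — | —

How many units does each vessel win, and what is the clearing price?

Merging the schedules and taking the best 7: 56,910 (Rook-1), 53,400 (Rook-2), 52,180 (Talon-1), 50,930 (Talon-2), 49,505 (Talon-3), 47,330 (Talon-4), 45,330 (Tessera-1)
Highest rejected unit-bid = $45,130.
Allocation: Rook 2, Talon 4, Tessera 1.

Rook 2, Talon 4, Tessera 1; clearing price $45,130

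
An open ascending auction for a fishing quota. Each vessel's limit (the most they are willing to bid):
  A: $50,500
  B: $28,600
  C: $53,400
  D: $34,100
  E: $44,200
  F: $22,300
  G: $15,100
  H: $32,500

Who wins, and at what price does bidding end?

C wins at $50,500

Open ascending-bid auction: the price rises until one bidder remains; the winner pays the price at which the last rival dropped out.
Sorting limits: 53,400 (C) > 50,500 (A) > 44,200 (E) > 34,100 (D) > 32,500 (H) > 28,600 (B) > …
Once the price passes $50,500, only C is left; the hammer falls at A's limit of $50,500.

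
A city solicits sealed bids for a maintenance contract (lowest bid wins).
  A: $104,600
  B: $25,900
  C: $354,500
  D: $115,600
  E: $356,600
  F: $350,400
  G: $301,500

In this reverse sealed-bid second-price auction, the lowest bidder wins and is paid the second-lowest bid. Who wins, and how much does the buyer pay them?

B is paid $104,600

Rule: the lowest bidder wins and is paid the second-lowest bid.
Sorting bids: 25,900 (B) < 104,600 (A) < 115,600 (D) < 301,500 (G) < 350,400 (F) < 354,500 (C) < …
Second-price: B is paid A's bid of $104,600.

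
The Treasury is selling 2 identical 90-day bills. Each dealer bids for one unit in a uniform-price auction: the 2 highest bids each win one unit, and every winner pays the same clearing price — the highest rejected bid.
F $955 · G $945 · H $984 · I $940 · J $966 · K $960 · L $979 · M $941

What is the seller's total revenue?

Total revenue: $1,932

Bids ranked high→low: 984 (H), 979 (L), 966 (J), 960 (K), …
Winners (2 units): H, L.
Clearing price = highest rejected bid = $966.
Total revenue = 2 × $966 = $1,932.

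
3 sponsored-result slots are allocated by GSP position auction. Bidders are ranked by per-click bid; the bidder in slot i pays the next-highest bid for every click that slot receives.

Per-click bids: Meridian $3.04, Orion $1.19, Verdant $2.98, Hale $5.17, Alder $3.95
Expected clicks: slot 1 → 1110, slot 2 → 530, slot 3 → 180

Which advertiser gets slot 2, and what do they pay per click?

Sorting advertisers: $5.17 (Hale) > $3.95 (Alder) > $3.04 (Meridian) > $2.98 (Verdant) > …
Slot 2 goes to the second-ranked bidder, Alder, who pays the next bid down: $3.04/click.

Alder; $3.04 per click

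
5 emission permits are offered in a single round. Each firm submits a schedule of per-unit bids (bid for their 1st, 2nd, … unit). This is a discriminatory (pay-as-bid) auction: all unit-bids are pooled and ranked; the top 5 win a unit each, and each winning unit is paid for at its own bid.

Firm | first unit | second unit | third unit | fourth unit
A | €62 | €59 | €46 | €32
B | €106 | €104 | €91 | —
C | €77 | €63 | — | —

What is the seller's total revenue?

Merging the schedules and taking the best 5: 106 (B-1), 104 (B-2), 91 (B-3), 77 (C-1), 63 (C-2)
Next rejected bid: €62 (not a price — pay-as-bid).
Each winning unit pays its own bid.
Revenue = 106 + 104 + 91 + 77 + 63 = €441.

Total revenue: €441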